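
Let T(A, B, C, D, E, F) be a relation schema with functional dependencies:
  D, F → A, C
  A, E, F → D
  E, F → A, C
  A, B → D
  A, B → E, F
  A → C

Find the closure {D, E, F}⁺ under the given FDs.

{A, C, D, E, F}

Start with {D, E, F}.
D, F → A, C applies; add {A, C} → now {A, C, D, E, F}.
No further FD applies.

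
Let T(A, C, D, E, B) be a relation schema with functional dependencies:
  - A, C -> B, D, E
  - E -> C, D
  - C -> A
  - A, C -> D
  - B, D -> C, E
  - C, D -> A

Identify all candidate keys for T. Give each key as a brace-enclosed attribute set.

Closure of {C} is {A, B, C, D, E}, the whole schema; {C} is a candidate key.
Closure of {E} is {A, B, C, D, E}, the whole schema; {E} is a candidate key.
Closure of {B, D} is {A, B, C, D, E}, the whole schema; {B, D} is a candidate key.
No proper subset of any of these is a key, and no other minimal superkey exists.

{B, D}, {C}, {E}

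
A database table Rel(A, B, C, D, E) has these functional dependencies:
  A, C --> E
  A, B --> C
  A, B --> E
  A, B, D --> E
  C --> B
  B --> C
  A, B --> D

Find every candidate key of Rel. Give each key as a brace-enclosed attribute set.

{A} never appears on the right of any FD, so every key must include it.
{A, B} is a candidate key since {A, B}⁺ = {A, B, C, D, E} covers every attribute.
{A, C} is a candidate key since {A, C}⁺ = {A, B, C, D, E} covers every attribute.
No proper subset of any of these is a key, and no other minimal superkey exists.

{A, B}, {A, C}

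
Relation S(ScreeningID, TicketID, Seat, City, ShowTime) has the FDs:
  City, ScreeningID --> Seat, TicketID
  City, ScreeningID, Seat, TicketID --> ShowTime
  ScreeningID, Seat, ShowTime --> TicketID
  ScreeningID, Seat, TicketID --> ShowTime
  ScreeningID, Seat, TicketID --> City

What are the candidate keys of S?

{ScreeningID} never appears on the right of any FD, so every key must include it.
Closure of {City, ScreeningID} is {City, ScreeningID, Seat, ShowTime, TicketID}, the whole schema; {City, ScreeningID} is a candidate key.
Closure of {ScreeningID, Seat, ShowTime} is {City, ScreeningID, Seat, ShowTime, TicketID}, the whole schema; {ScreeningID, Seat, ShowTime} is a candidate key.
Closure of {ScreeningID, Seat, TicketID} is {City, ScreeningID, Seat, ShowTime, TicketID}, the whole schema; {ScreeningID, Seat, TicketID} is a candidate key.
These are minimal and exhaustive — every other superkey contains one of them.

{City, ScreeningID}, {ScreeningID, Seat, ShowTime}, {ScreeningID, Seat, TicketID}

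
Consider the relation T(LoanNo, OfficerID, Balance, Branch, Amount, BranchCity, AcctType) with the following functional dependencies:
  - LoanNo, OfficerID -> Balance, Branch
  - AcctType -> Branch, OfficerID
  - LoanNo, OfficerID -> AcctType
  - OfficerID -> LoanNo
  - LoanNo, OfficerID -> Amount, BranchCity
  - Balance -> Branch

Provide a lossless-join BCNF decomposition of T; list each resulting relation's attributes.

{AcctType, Amount, Balance, BranchCity, LoanNo, OfficerID}; {Balance, Branch}

Candidate keys of the original relation: {AcctType}, {OfficerID}.
Within {AcctType, Amount, Balance, Branch, BranchCity, LoanNo, OfficerID}: {Balance}⁺ ∩ {AcctType, Amount, Balance, Branch, BranchCity, LoanNo, OfficerID} = {Balance, Branch}, not the whole set, so Balance -> Branch violates BCNF; decompose into {Balance, Branch} and {AcctType, Amount, Balance, BranchCity, LoanNo, OfficerID}.
{Balance, Branch} has no BCNF violation.
{AcctType, Amount, Balance, BranchCity, LoanNo, OfficerID} has no BCNF violation.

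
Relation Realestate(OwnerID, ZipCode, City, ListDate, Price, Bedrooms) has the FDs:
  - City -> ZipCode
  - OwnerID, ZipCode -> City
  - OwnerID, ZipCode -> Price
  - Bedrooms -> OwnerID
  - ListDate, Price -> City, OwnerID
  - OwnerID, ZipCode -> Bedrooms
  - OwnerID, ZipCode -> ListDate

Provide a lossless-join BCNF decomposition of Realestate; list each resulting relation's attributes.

Candidate keys of the original relation: {Bedrooms, City}, {Bedrooms, ZipCode}, {City, OwnerID}, {ListDate, Price}, {OwnerID, ZipCode}.
{Bedrooms, City, ListDate, OwnerID, Price, ZipCode}: {City} determines {City, ZipCode} here but is not a superkey — split on City -> ZipCode, giving {City, ZipCode} and {Bedrooms, City, ListDate, OwnerID, Price}.
{City, ZipCode}: every determinant is a superkey — BCNF.
{Bedrooms, City, ListDate, OwnerID, Price}: {Bedrooms} determines {Bedrooms, OwnerID} here but is not a superkey — split on Bedrooms -> OwnerID, giving {Bedrooms, OwnerID} and {Bedrooms, City, ListDate, Price}.
{Bedrooms, OwnerID}: every determinant is a superkey — BCNF.
{Bedrooms, City, ListDate, Price}: every determinant is a superkey — BCNF.

{Bedrooms, City, ListDate, Price}; {Bedrooms, OwnerID}; {City, ZipCode}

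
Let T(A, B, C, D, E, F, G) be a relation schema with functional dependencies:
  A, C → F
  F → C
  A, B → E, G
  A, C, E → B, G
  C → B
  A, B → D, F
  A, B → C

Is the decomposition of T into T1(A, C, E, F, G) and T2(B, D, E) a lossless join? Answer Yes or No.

No

The shared attributes are {E} and {E}⁺ = {E}.
Neither T1 nor T2 is contained in that closure, so the decomposition is lossy.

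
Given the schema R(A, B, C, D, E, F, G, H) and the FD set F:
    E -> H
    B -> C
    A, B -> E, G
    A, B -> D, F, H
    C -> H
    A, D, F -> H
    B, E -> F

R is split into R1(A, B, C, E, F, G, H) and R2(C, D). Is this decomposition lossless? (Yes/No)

R1 ∩ R2 = {C}; its closure under F is {C, H}.
Neither R1 nor R2 is contained in that closure, so the decomposition is lossy.

No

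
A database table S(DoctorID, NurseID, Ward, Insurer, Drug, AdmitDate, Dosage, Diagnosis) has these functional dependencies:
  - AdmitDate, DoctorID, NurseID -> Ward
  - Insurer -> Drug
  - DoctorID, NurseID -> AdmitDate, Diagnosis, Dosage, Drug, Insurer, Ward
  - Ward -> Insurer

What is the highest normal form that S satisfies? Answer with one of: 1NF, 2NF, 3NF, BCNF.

2NF

Candidate key: {DoctorID, NurseID}. Prime attributes: {DoctorID, NurseID}.
Insurer -> Drug: {Insurer}⁺ = {Drug, Insurer}, which is not all of the attributes, so the left side is not a superkey — BCNF is violated.
Because {Drug} is non-prime and the left side of Insurer -> Drug is not a superkey, the relation is not in 3NF.
No proper subset of a key has a non-prime attribute in its closure, so there is no partial dependency; 2NF holds.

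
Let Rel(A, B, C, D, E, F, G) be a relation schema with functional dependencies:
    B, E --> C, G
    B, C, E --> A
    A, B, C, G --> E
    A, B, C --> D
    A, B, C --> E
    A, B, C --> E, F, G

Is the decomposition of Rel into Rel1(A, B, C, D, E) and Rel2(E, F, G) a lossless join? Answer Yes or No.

No

Rel1 ∩ Rel2 = {E}; its closure under F is {E}.
Rel1 ⊄ {E} and Rel2 ⊄ {E}, so the split is lossy.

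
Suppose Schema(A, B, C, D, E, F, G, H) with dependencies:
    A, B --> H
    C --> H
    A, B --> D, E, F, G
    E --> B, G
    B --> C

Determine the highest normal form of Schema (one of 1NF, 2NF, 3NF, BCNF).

1NF

Candidate keys: {A, B}, {A, E}. Prime attributes: {A, B, E}.
C --> H: {C}⁺ = {C, H}, which is not all of the attributes, so the left side is not a superkey — BCNF is violated.
C --> H has non-prime {H} on the right and a non-superkey on the left, so 3NF fails.
Since {B} ⊂ {A, B} and {B}⁺ ⊇ {C, H} with {C, H} non-prime, there is a partial dependency; 2NF fails.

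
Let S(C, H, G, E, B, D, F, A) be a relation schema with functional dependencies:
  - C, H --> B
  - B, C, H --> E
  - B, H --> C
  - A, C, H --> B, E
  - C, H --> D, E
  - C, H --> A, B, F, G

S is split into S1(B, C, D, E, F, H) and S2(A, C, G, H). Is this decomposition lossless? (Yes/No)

Yes

The shared attributes are {C, H} and {C, H}⁺ = {A, B, C, D, E, F, G, H}.
Since S1 ⊆ {A, B, C, D, E, F, G, H}, the intersection is a superkey of S1; the decomposition is lossless.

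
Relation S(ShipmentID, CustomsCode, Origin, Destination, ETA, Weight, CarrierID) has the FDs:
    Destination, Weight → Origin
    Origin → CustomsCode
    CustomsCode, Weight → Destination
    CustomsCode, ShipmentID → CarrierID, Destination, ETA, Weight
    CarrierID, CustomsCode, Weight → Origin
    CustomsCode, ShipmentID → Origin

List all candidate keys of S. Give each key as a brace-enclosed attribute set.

{CustomsCode, ShipmentID}, {Destination, ShipmentID, Weight}, {Origin, ShipmentID}

No FD produces {ShipmentID}, so it must be in every candidate key.
{CustomsCode, ShipmentID} is a candidate key since {CustomsCode, ShipmentID}⁺ = {CarrierID, CustomsCode, Destination, ETA, Origin, ShipmentID, Weight} covers every attribute.
{Origin, ShipmentID} is a candidate key since {Origin, ShipmentID}⁺ = {CarrierID, CustomsCode, Destination, ETA, Origin, ShipmentID, Weight} covers every attribute.
{Destination, ShipmentID, Weight} is a candidate key since {Destination, ShipmentID, Weight}⁺ = {CarrierID, CustomsCode, Destination, ETA, Origin, ShipmentID, Weight} covers every attribute.
These are minimal and exhaustive — every other superkey contains one of them.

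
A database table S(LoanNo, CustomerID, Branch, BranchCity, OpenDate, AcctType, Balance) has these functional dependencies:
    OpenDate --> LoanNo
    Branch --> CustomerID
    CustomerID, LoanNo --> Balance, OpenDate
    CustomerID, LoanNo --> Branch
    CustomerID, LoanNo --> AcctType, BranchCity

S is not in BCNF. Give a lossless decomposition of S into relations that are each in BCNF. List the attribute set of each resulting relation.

{AcctType, Balance, Branch, BranchCity, OpenDate}; {Branch, CustomerID}; {LoanNo, OpenDate}

Candidate keys of the original relation: {Branch, LoanNo}, {Branch, OpenDate}, {CustomerID, LoanNo}, {CustomerID, OpenDate}.
In {AcctType, Balance, Branch, BranchCity, CustomerID, LoanNo, OpenDate}, {OpenDate} is not a superkey ({OpenDate}⁺ restricted to this set is {LoanNo, OpenDate}), so split on OpenDate --> LoanNo into {LoanNo, OpenDate} and {AcctType, Balance, Branch, BranchCity, CustomerID, OpenDate}.
{LoanNo, OpenDate}: every determinant is a superkey — BCNF.
In {AcctType, Balance, Branch, BranchCity, CustomerID, OpenDate}, {Branch} is not a superkey ({Branch}⁺ restricted to this set is {Branch, CustomerID}), so split on Branch --> CustomerID into {Branch, CustomerID} and {AcctType, Balance, Branch, BranchCity, OpenDate}.
{Branch, CustomerID}: every determinant is a superkey — BCNF.
{AcctType, Balance, Branch, BranchCity, OpenDate}: every determinant is a superkey — BCNF.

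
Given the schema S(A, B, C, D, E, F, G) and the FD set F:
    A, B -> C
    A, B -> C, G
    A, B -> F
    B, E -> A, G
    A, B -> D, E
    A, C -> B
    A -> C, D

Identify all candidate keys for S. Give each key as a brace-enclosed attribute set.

{A}⁺ = {A, B, C, D, E, F, G} — all of the relation — so {A} is a candidate key.
{B, E}⁺ = {A, B, C, D, E, F, G} — all of the relation — so {B, E} is a candidate key.
Any other superkey properly contains one of these, so there are no further candidate keys.

{A}, {B, E}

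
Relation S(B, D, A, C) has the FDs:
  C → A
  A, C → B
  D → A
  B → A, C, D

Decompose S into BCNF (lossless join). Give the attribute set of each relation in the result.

{A, D}; {B, C, D}

Candidate keys of the original relation: {B}, {C}.
Within {A, B, C, D}: {D}⁺ ∩ {A, B, C, D} = {A, D}, not the whole set, so D → A violates BCNF; decompose into {A, D} and {B, C, D}.
{A, D} has no BCNF violation.
{B, C, D} has no BCNF violation.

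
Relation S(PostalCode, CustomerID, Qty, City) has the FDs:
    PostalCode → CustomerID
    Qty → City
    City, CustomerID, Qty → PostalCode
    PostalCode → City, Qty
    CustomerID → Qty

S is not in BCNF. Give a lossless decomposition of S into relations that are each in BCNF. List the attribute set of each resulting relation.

{City, Qty}; {CustomerID, PostalCode, Qty}

Candidate keys of the original relation: {CustomerID}, {PostalCode}.
Within {City, CustomerID, PostalCode, Qty}: {Qty}⁺ ∩ {City, CustomerID, PostalCode, Qty} = {City, Qty}, not the whole set, so Qty → City violates BCNF; decompose into {City, Qty} and {CustomerID, PostalCode, Qty}.
{City, Qty}: every determinant is a superkey — BCNF.
{CustomerID, PostalCode, Qty}: every determinant is a superkey — BCNF.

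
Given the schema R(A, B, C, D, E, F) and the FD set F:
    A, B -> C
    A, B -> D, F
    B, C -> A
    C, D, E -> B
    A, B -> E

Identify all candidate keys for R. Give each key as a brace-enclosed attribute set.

Closure of {A, B} is {A, B, C, D, E, F}, the whole schema; {A, B} is a candidate key.
Closure of {B, C} is {A, B, C, D, E, F}, the whole schema; {B, C} is a candidate key.
Closure of {C, D, E} is {A, B, C, D, E, F}, the whole schema; {C, D, E} is a candidate key.
Any other superkey properly contains one of these, so there are no further candidate keys.

{A, B}, {B, C}, {C, D, E}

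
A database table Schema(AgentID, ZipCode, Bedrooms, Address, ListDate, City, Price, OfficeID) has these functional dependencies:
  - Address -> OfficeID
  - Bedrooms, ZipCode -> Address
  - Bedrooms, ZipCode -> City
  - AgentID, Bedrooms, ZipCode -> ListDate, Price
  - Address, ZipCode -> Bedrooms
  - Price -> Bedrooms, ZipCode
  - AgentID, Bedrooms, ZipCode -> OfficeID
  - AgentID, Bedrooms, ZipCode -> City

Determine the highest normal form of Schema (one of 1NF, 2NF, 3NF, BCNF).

1NF

Candidate keys: {Address, AgentID, ZipCode}, {AgentID, Bedrooms, ZipCode}, {AgentID, Price}. Prime attributes: {Address, AgentID, Bedrooms, Price, ZipCode}.
For Address -> OfficeID we have {Address}⁺ = {Address, OfficeID}; {Address} is not a superkey, so BCNF fails.
Address -> OfficeID has non-prime {OfficeID} on the right and a non-superkey on the left, so 3NF fails.
The proper key subset {Price} of {AgentID, Price} determines non-prime {City, OfficeID}, so the relation is not even in 2NF.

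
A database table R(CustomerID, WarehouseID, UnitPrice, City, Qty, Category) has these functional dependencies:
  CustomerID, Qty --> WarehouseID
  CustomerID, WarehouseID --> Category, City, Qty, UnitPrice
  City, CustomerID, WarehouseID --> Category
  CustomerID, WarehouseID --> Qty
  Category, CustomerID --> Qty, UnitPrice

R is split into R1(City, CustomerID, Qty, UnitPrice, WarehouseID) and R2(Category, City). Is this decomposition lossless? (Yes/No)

No

Common attributes: {City}; their closure is {City}.
Neither R1 nor R2 is contained in that closure, so the decomposition is lossy.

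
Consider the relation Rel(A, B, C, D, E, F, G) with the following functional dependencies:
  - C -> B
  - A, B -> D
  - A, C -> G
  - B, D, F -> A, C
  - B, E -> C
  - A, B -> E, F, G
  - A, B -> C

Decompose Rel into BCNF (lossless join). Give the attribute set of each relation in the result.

{A, C, D, E, F, G}; {B, C}

Candidate keys of the original relation: {A, B}, {A, C}, {B, D, F}, {C, D, F}.
Within {A, B, C, D, E, F, G}: {C}⁺ ∩ {A, B, C, D, E, F, G} = {B, C}, not the whole set, so C -> B violates BCNF; decompose into {B, C} and {A, C, D, E, F, G}.
{B, C} has no BCNF violation.
{A, C, D, E, F, G} has no BCNF violation.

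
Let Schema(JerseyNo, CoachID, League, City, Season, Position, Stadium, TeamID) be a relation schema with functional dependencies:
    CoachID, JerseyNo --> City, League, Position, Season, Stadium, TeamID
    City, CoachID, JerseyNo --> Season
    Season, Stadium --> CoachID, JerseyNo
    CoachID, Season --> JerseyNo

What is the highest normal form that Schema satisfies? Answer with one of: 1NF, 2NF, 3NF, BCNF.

BCNF

Candidate keys: {CoachID, JerseyNo}, {CoachID, Season}, {Season, Stadium}. Prime attributes: {CoachID, JerseyNo, Season, Stadium}.
Each dependency's left side is a superkey — BCNF holds.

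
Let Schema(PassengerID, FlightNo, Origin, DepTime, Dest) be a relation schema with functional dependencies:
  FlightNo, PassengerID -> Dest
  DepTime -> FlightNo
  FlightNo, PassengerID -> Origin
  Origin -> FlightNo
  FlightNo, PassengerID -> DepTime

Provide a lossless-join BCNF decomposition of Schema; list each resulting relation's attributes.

Candidate keys of the original relation: {DepTime, PassengerID}, {FlightNo, PassengerID}, {Origin, PassengerID}.
Within {DepTime, Dest, FlightNo, Origin, PassengerID}: {DepTime}⁺ ∩ {DepTime, Dest, FlightNo, Origin, PassengerID} = {DepTime, FlightNo}, not the whole set, so DepTime -> FlightNo violates BCNF; decompose into {DepTime, FlightNo} and {DepTime, Dest, Origin, PassengerID}.
{DepTime, FlightNo} has no BCNF violation.
{DepTime, Dest, Origin, PassengerID} has no BCNF violation.

{DepTime, Dest, Origin, PassengerID}; {DepTime, FlightNo}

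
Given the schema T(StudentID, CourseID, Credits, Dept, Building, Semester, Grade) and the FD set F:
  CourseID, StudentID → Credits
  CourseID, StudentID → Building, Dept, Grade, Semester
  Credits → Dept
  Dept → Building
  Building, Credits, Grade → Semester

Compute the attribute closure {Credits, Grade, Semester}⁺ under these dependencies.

Start with {Credits, Grade, Semester}.
Credits → Dept applies; add {Dept} → now {Credits, Dept, Grade, Semester}.
Dept → Building applies; add {Building} → now {Building, Credits, Dept, Grade, Semester}.
No further FD applies.

{Building, Credits, Dept, Grade, Semester}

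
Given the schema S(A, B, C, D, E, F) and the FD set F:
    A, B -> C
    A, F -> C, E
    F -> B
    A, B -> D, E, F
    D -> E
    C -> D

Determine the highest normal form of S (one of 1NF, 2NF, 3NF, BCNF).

2NF

Candidate keys: {A, B}, {A, F}. Prime attributes: {A, B, F}.
F -> B: {F}⁺ = {B, F}, which is not all of the attributes, so the left side is not a superkey — BCNF is violated.
D -> E has non-prime {E} on the right and a non-superkey on the left, so 3NF fails.
Checking every proper subset of each key, none determines a non-prime attribute — 2NF is satisfied.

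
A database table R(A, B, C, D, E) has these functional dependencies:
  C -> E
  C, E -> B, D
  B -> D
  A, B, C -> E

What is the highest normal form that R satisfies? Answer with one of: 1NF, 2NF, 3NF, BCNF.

1NF

Candidate key: {A, C}. Prime attributes: {A, C}.
For C -> E we have {C}⁺ = {B, C, D, E}; {C} is not a superkey, so BCNF fails.
C -> E determines the non-prime attribute {E} from a non-superkey — 3NF is violated.
{C} is a proper subset of the key {A, C}, and {C}⁺ contains the non-prime attributes {B, D, E} — a partial dependency, so 2NF is violated.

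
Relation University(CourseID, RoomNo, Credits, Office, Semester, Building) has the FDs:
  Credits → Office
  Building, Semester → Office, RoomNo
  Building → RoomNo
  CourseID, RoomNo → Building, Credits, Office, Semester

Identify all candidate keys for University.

{Building, CourseID}, {CourseID, RoomNo}

{CourseID} never appears on the right of any FD, so every key must include it.
{Building, CourseID}⁺ = {Building, CourseID, Credits, Office, RoomNo, Semester}, which is every attribute, so {Building, CourseID} is a candidate key.
{CourseID, RoomNo}⁺ = {Building, CourseID, Credits, Office, RoomNo, Semester}, which is every attribute, so {CourseID, RoomNo} is a candidate key.
No proper subset of any of these is a key, and no other minimal superkey exists.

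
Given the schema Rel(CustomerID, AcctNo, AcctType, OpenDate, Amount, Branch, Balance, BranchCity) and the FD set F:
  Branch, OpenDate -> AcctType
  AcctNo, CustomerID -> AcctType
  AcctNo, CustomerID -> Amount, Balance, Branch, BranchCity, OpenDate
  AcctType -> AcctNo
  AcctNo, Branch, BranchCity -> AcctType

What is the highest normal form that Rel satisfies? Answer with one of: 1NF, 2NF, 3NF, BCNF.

3NF

Candidate keys: {AcctNo, CustomerID}, {AcctType, CustomerID}, {Branch, CustomerID, OpenDate}. Prime attributes: {AcctNo, AcctType, Branch, CustomerID, OpenDate}.
For Branch, OpenDate -> AcctType we have {Branch, OpenDate}⁺ = {AcctNo, AcctType, Branch, OpenDate}; {Branch, OpenDate} is not a superkey, so BCNF fails.
Its right-hand attributes {AcctType} are all prime, as are those of every other non-superkey FD — the relation is in 3NF.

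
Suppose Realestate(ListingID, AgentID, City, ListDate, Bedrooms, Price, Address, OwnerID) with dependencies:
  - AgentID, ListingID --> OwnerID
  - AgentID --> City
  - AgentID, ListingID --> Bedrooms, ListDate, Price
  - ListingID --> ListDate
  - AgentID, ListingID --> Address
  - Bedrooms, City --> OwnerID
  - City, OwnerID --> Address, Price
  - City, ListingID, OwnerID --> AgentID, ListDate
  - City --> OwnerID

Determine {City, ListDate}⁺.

Start with {City, ListDate}.
City --> OwnerID applies; add {OwnerID} → now {City, ListDate, OwnerID}.
City, OwnerID --> Address, Price applies; add {Address, Price} → now {Address, City, ListDate, OwnerID, Price}.
No further FD applies.

{Address, City, ListDate, OwnerID, Price}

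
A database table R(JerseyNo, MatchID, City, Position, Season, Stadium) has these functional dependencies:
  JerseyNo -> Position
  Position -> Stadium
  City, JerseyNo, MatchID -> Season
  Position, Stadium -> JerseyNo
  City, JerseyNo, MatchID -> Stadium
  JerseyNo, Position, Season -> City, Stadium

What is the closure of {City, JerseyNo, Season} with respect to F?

{City, JerseyNo, Position, Season, Stadium}

Start with {City, JerseyNo, Season}.
JerseyNo -> Position applies; add {Position} → now {City, JerseyNo, Position, Season}.
Position -> Stadium applies; add {Stadium} → now {City, JerseyNo, Position, Season, Stadium}.
No further FD applies.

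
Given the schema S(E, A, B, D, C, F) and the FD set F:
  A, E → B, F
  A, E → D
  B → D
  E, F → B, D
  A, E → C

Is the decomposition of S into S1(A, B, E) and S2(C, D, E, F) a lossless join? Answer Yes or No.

Common attributes: {E}; their closure is {E}.
The closure covers neither S1 nor S2 entirely; the join is not lossless.

No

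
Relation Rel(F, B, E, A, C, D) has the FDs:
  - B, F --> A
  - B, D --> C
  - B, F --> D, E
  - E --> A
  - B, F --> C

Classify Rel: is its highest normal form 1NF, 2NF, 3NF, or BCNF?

2NF

Candidate key: {B, F}. Prime attributes: {B, F}.
B, D --> C breaks BCNF: {B, D}⁺ = {B, C, D}, so {B, D} is not a superkey.
Because {C} is non-prime and the left side of B, D --> C is not a superkey, the relation is not in 3NF.
Checking every proper subset of each key, none determines a non-prime attribute — 2NF is satisfied.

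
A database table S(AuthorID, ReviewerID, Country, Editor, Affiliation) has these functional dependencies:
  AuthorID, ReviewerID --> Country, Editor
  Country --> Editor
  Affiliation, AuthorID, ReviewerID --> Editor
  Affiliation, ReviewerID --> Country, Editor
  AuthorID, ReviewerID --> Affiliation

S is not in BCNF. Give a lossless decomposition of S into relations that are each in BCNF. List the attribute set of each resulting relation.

Candidate key of the original relation: {AuthorID, ReviewerID}.
In {Affiliation, AuthorID, Country, Editor, ReviewerID}, {Country} is not a superkey ({Country}⁺ restricted to this set is {Country, Editor}), so split on Country --> Editor into {Country, Editor} and {Affiliation, AuthorID, Country, ReviewerID}.
{Country, Editor} has no BCNF violation.
In {Affiliation, AuthorID, Country, ReviewerID}, {Affiliation, ReviewerID} is not a superkey ({Affiliation, ReviewerID}⁺ restricted to this set is {Affiliation, Country, ReviewerID}), so split on Affiliation, ReviewerID --> Country into {Affiliation, Country, ReviewerID} and {Affiliation, AuthorID, ReviewerID}.
{Affiliation, Country, ReviewerID} has no BCNF violation.
{Affiliation, AuthorID, ReviewerID} has no BCNF violation.

{Affiliation, AuthorID, ReviewerID}; {Affiliation, Country, ReviewerID}; {Country, Editor}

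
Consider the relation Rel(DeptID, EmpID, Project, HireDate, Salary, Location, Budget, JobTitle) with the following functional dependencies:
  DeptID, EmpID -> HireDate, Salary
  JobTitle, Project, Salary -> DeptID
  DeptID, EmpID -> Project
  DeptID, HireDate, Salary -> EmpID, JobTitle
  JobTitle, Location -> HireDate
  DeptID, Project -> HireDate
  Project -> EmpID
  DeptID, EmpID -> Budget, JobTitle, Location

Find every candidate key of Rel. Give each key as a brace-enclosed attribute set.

{DeptID, EmpID}⁺ = {Budget, DeptID, EmpID, HireDate, JobTitle, Location, Project, Salary} — all of the relation — so {DeptID, EmpID} is a candidate key.
{DeptID, Project}⁺ = {Budget, DeptID, EmpID, HireDate, JobTitle, Location, Project, Salary} — all of the relation — so {DeptID, Project} is a candidate key.
{DeptID, HireDate, Salary}⁺ = {Budget, DeptID, EmpID, HireDate, JobTitle, Location, Project, Salary} — all of the relation — so {DeptID, HireDate, Salary} is a candidate key.
{JobTitle, Project, Salary}⁺ = {Budget, DeptID, EmpID, HireDate, JobTitle, Location, Project, Salary} — all of the relation — so {JobTitle, Project, Salary} is a candidate key.
{DeptID, JobTitle, Location, Salary}⁺ = {Budget, DeptID, EmpID, HireDate, JobTitle, Location, Project, Salary} — all of the relation — so {DeptID, JobTitle, Location, Salary} is a candidate key.
No proper subset of any of these is a key, and no other minimal superkey exists.

{DeptID, EmpID}, {DeptID, HireDate, Salary}, {DeptID, JobTitle, Location, Salary}, {DeptID, Project}, {JobTitle, Project, Salary}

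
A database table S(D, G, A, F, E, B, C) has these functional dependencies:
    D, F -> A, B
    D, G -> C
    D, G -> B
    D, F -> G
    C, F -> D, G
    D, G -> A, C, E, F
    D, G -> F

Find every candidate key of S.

Closure of {C, F} is {A, B, C, D, E, F, G}, the whole schema; {C, F} is a candidate key.
Closure of {D, F} is {A, B, C, D, E, F, G}, the whole schema; {D, F} is a candidate key.
Closure of {D, G} is {A, B, C, D, E, F, G}, the whole schema; {D, G} is a candidate key.
These are minimal and exhaustive — every other superkey contains one of them.

{C, F}, {D, F}, {D, G}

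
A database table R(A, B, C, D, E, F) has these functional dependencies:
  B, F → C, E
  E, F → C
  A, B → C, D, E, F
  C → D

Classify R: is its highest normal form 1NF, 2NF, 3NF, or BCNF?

Candidate key: {A, B}. Prime attributes: {A, B}.
B, F → C, E breaks BCNF: {B, F}⁺ = {B, C, D, E, F}, so {B, F} is not a superkey.
Because {C, E} are non-prime and the left side of B, F → C, E is not a superkey, the relation is not in 3NF.
No proper subset of a key has a non-prime attribute in its closure, so there is no partial dependency; 2NF holds.

2NF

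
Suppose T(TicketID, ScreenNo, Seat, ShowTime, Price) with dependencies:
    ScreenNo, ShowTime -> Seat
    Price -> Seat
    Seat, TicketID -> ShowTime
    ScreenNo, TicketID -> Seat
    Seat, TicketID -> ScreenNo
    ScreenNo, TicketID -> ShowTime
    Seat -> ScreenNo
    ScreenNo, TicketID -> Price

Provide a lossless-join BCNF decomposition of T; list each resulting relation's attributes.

Candidate keys of the original relation: {Price, TicketID}, {ScreenNo, TicketID}, {Seat, TicketID}.
In {Price, ScreenNo, Seat, ShowTime, TicketID}, {ScreenNo, ShowTime} is not a superkey ({ScreenNo, ShowTime}⁺ restricted to this set is {ScreenNo, Seat, ShowTime}), so split on ScreenNo, ShowTime -> Seat into {ScreenNo, Seat, ShowTime} and {Price, ScreenNo, ShowTime, TicketID}.
In {ScreenNo, Seat, ShowTime}, {Seat} is not a superkey ({Seat}⁺ restricted to this set is {ScreenNo, Seat}), so split on Seat -> ScreenNo into {ScreenNo, Seat} and {Seat, ShowTime}.
{ScreenNo, Seat} is in BCNF.
{Seat, ShowTime} is in BCNF.
In {Price, ScreenNo, ShowTime, TicketID}, {Price} is not a superkey ({Price}⁺ restricted to this set is {Price, ScreenNo}), so split on Price -> ScreenNo into {Price, ScreenNo} and {Price, ShowTime, TicketID}.
{Price, ScreenNo} is in BCNF.
{Price, ShowTime, TicketID} is in BCNF.

{Price, ScreenNo}; {Price, ShowTime, TicketID}; {ScreenNo, Seat}; {Seat, ShowTime}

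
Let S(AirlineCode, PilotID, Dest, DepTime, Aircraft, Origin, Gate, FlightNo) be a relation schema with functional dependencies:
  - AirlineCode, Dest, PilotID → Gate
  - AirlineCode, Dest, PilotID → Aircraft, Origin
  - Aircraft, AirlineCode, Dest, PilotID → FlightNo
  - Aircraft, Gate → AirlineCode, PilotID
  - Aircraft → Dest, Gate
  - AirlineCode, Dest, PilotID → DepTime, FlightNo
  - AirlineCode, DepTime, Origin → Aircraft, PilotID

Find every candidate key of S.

{Aircraft}⁺ = {Aircraft, AirlineCode, DepTime, Dest, FlightNo, Gate, Origin, PilotID}, which is every attribute, so {Aircraft} is a candidate key.
{AirlineCode, DepTime, Origin}⁺ = {Aircraft, AirlineCode, DepTime, Dest, FlightNo, Gate, Origin, PilotID}, which is every attribute, so {AirlineCode, DepTime, Origin} is a candidate key.
{AirlineCode, Dest, PilotID}⁺ = {Aircraft, AirlineCode, DepTime, Dest, FlightNo, Gate, Origin, PilotID}, which is every attribute, so {AirlineCode, Dest, PilotID} is a candidate key.
These are minimal and exhaustive — every other superkey contains one of them.

{Aircraft}, {AirlineCode, DepTime, Origin}, {AirlineCode, Dest, PilotID}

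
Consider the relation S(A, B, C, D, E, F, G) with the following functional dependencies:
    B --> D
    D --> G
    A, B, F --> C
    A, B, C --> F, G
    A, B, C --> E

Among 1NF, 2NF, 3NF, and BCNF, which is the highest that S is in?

1NF

Candidate keys: {A, B, C}, {A, B, F}. Prime attributes: {A, B, C, F}.
B --> D: {B}⁺ = {B, D, G}, which is not all of the attributes, so the left side is not a superkey — BCNF is violated.
B --> D determines the non-prime attribute {D} from a non-superkey — 3NF is violated.
{B} is a proper subset of the key {A, B, C}, and {B}⁺ contains the non-prime attributes {D, G} — a partial dependency, so 2NF is violated.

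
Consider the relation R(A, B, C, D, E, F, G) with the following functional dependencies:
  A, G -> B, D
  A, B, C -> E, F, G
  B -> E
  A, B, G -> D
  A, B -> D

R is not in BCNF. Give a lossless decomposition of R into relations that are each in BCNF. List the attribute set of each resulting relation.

{A, B, D}; {A, B, G}; {A, C, F, G}; {B, E}

Candidate keys of the original relation: {A, B, C}, {A, C, G}.
Within {A, B, C, D, E, F, G}: {A, G}⁺ ∩ {A, B, C, D, E, F, G} = {A, B, D, E, G}, not the whole set, so A, G -> B, D, E violates BCNF; decompose into {A, B, D, E, G} and {A, C, F, G}.
Within {A, B, D, E, G}: {B}⁺ ∩ {A, B, D, E, G} = {B, E}, not the whole set, so B -> E violates BCNF; decompose into {B, E} and {A, B, D, G}.
{B, E} has no BCNF violation.
Within {A, B, D, G}: {A, B}⁺ ∩ {A, B, D, G} = {A, B, D}, not the whole set, so A, B -> D violates BCNF; decompose into {A, B, D} and {A, B, G}.
{A, B, D} has no BCNF violation.
{A, B, G} has no BCNF violation.
{A, C, F, G} has no BCNF violation.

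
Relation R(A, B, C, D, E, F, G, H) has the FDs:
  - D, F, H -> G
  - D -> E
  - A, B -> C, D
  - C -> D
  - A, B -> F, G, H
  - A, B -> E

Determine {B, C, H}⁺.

Start with {B, C, H}.
C -> D applies; add {D} → now {B, C, D, H}.
D -> E applies; add {E} → now {B, C, D, E, H}.
No further FD applies.

{B, C, D, E, H}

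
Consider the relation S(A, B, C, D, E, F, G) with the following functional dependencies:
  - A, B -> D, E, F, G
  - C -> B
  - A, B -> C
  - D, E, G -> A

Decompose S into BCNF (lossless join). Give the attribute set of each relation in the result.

Candidate keys of the original relation: {A, B}, {A, C}, {B, D, E, G}, {C, D, E, G}.
In {A, B, C, D, E, F, G}, {C} is not a superkey ({C}⁺ restricted to this set is {B, C}), so split on C -> B into {B, C} and {A, C, D, E, F, G}.
{B, C} is in BCNF.
In {A, C, D, E, F, G}, {D, E, G} is not a superkey ({D, E, G}⁺ restricted to this set is {A, D, E, G}), so split on D, E, G -> A into {A, D, E, G} and {C, D, E, F, G}.
{A, D, E, G} is in BCNF.
{C, D, E, F, G} is in BCNF.

{A, D, E, G}; {B, C}; {C, D, E, F, G}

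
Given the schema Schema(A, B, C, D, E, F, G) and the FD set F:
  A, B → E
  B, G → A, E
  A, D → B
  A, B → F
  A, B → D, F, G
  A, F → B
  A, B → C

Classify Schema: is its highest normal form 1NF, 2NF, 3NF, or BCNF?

Candidate keys: {A, B}, {A, D}, {A, F}, {B, G}. Prime attributes: {A, B, D, F, G}.
The left-hand side of every FD is a superkey, so BCNF is satisfied.

BCNF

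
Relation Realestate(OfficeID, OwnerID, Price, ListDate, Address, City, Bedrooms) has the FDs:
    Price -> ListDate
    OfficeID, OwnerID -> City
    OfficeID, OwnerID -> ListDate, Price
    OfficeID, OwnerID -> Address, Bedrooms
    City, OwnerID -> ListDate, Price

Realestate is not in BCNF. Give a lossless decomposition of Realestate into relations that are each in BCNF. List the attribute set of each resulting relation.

Candidate key of the original relation: {OfficeID, OwnerID}.
In {Address, Bedrooms, City, ListDate, OfficeID, OwnerID, Price}, {Price} is not a superkey ({Price}⁺ restricted to this set is {ListDate, Price}), so split on Price -> ListDate into {ListDate, Price} and {Address, Bedrooms, City, OfficeID, OwnerID, Price}.
{ListDate, Price} has no BCNF violation.
In {Address, Bedrooms, City, OfficeID, OwnerID, Price}, {City, OwnerID} is not a superkey ({City, OwnerID}⁺ restricted to this set is {City, OwnerID, Price}), so split on City, OwnerID -> Price into {City, OwnerID, Price} and {Address, Bedrooms, City, OfficeID, OwnerID}.
{City, OwnerID, Price} has no BCNF violation.
{Address, Bedrooms, City, OfficeID, OwnerID} has no BCNF violation.

{Address, Bedrooms, City, OfficeID, OwnerID}; {City, OwnerID, Price}; {ListDate, Price}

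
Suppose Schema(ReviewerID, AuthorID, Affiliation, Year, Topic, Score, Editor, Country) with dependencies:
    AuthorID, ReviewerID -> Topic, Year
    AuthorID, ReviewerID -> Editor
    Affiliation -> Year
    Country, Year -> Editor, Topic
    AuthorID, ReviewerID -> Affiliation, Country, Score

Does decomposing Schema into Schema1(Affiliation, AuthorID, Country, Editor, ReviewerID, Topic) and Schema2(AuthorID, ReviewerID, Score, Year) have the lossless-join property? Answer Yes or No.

Schema1 ∩ Schema2 = {AuthorID, ReviewerID}; its closure under F is {Affiliation, AuthorID, Country, Editor, ReviewerID, Score, Topic, Year}.
This includes all of Schema1, so the common attributes are a superkey of Schema1 — the join is lossless.

Yes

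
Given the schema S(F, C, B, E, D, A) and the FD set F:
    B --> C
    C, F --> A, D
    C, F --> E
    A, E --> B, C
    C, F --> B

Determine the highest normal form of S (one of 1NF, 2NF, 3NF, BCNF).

Candidate keys: {A, E, F}, {B, F}, {C, F}. Prime attributes: {A, B, C, E, F}.
For B --> C we have {B}⁺ = {B, C}; {B} is not a superkey, so BCNF fails.
But every attribute on its right side ({C}) is prime, and the same holds for every other non-superkey FD, so 3NF still holds.

3NF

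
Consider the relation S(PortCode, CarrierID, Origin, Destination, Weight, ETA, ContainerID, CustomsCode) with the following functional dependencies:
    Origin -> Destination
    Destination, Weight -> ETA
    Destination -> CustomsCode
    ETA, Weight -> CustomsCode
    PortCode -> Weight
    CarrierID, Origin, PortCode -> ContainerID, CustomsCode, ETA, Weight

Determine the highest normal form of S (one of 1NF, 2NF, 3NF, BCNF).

1NF

Candidate key: {CarrierID, Origin, PortCode}. Prime attributes: {CarrierID, Origin, PortCode}.
For Origin -> Destination we have {Origin}⁺ = {CustomsCode, Destination, Origin}; {Origin} is not a superkey, so BCNF fails.
Origin -> Destination determines the non-prime attribute {Destination} from a non-superkey — 3NF is violated.
The proper key subset {Origin} of {CarrierID, Origin, PortCode} determines non-prime {CustomsCode, Destination}, so the relation is not even in 2NF.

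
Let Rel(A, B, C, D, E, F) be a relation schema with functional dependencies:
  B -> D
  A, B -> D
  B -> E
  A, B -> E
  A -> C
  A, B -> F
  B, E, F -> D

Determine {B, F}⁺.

{B, D, E, F}

Start with {B, F}.
B -> D applies; add {D} → now {B, D, F}.
B -> E applies; add {E} → now {B, D, E, F}.
No further FD applies.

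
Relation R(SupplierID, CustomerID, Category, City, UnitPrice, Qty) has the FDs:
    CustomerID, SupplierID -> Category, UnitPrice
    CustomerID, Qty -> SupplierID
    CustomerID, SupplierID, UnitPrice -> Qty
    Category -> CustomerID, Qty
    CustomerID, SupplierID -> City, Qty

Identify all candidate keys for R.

{Category}, {CustomerID, Qty}, {CustomerID, SupplierID}

{Category} is a candidate key since {Category}⁺ = {Category, City, CustomerID, Qty, SupplierID, UnitPrice} covers every attribute.
{CustomerID, Qty} is a candidate key since {CustomerID, Qty}⁺ = {Category, City, CustomerID, Qty, SupplierID, UnitPrice} covers every attribute.
{CustomerID, SupplierID} is a candidate key since {CustomerID, SupplierID}⁺ = {Category, City, CustomerID, Qty, SupplierID, UnitPrice} covers every attribute.
No proper subset of any of these is a key, and no other minimal superkey exists.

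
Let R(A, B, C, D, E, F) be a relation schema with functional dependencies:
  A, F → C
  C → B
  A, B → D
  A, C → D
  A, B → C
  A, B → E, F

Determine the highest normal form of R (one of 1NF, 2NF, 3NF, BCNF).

Candidate keys: {A, B}, {A, C}, {A, F}. Prime attributes: {A, B, C, F}.
For C → B we have {C}⁺ = {B, C}; {C} is not a superkey, so BCNF fails.
Its right-hand attributes {B} are all prime, as are those of every other non-superkey FD — the relation is in 3NF.

3NF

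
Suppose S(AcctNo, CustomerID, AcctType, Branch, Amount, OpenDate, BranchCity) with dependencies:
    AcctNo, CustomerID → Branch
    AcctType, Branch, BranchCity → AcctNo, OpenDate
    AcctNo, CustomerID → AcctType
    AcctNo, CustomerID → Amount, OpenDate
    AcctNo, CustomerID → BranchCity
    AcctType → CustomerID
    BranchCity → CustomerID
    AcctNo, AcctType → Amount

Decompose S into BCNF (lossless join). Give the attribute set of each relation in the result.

Candidate keys of the original relation: {AcctNo, AcctType}, {AcctNo, BranchCity}, {AcctNo, CustomerID}, {AcctType, Branch, BranchCity}.
{AcctNo, AcctType, Amount, Branch, BranchCity, CustomerID, OpenDate}: {AcctType} determines {AcctType, CustomerID} here but is not a superkey — split on AcctType → CustomerID, giving {AcctType, CustomerID} and {AcctNo, AcctType, Amount, Branch, BranchCity, OpenDate}.
{AcctType, CustomerID}: every determinant is a superkey — BCNF.
{AcctNo, AcctType, Amount, Branch, BranchCity, OpenDate}: every determinant is a superkey — BCNF.

{AcctNo, AcctType, Amount, Branch, BranchCity, OpenDate}; {AcctType, CustomerID}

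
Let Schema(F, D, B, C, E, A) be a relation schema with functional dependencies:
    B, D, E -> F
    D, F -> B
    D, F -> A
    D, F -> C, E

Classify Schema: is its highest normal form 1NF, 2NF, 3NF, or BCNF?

BCNF

Candidate keys: {B, D, E}, {D, F}. Prime attributes: {B, D, E, F}.
Every FD has a superkey on the left, so the relation is in BCNF.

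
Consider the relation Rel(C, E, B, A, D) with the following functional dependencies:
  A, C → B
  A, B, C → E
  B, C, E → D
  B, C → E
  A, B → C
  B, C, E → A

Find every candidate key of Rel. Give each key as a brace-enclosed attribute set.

{A, B}, {A, C}, {B, C}

Closure of {A, B} is {A, B, C, D, E}, the whole schema; {A, B} is a candidate key.
Closure of {A, C} is {A, B, C, D, E}, the whole schema; {A, C} is a candidate key.
Closure of {B, C} is {A, B, C, D, E}, the whole schema; {B, C} is a candidate key.
No proper subset of any of these is a key, and no other minimal superkey exists.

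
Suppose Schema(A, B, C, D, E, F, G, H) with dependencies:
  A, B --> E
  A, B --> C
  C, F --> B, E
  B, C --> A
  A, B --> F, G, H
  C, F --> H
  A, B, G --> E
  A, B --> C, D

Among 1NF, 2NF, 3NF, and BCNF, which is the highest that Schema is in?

BCNF

Candidate keys: {A, B}, {B, C}, {C, F}. Prime attributes: {A, B, C, F}.
Each dependency's left side is a superkey — BCNF holds.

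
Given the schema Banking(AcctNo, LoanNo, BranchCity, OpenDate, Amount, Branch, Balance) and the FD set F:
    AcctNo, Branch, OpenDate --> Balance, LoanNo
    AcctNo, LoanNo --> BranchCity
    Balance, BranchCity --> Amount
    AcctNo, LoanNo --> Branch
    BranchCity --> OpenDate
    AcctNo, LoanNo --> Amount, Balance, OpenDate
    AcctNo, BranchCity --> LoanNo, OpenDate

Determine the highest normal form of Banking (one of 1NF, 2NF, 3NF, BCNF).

2NF

Candidate keys: {AcctNo, Branch, OpenDate}, {AcctNo, BranchCity}, {AcctNo, LoanNo}. Prime attributes: {AcctNo, Branch, BranchCity, LoanNo, OpenDate}.
Balance, BranchCity --> Amount: {Balance, BranchCity}⁺ = {Amount, Balance, BranchCity, OpenDate}, which is not all of the attributes, so the left side is not a superkey — BCNF is violated.
Because {Amount} is non-prime and the left side of Balance, BranchCity --> Amount is not a superkey, the relation is not in 3NF.
No non-prime attribute depends on a proper subset of any candidate key, so 2NF holds.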